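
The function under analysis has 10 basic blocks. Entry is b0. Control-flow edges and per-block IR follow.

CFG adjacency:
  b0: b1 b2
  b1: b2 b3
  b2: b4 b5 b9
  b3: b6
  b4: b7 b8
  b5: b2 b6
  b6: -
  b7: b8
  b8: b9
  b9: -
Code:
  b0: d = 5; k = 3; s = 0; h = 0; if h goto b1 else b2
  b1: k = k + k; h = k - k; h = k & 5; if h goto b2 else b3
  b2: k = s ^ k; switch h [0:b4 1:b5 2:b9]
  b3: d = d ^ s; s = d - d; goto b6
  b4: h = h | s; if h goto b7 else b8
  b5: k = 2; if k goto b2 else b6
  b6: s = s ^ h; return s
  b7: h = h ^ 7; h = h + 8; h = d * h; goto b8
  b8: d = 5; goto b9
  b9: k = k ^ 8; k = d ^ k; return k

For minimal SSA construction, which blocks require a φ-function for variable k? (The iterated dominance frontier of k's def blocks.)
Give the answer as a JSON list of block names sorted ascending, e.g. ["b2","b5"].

idom tree: b1←b0 b2←b0 b3←b1 b4←b2 b5←b2 b6←b0 b7←b4 b8←b4 b9←b2
Dom∩ at merges:
  b2: preds {b0,b1,b5}: {b0} ∩ {b0,b1} ∩ {b0,b2,b5} = {b0}; idom=b0
  b6: preds {b3,b5}: {b0,b1,b3} ∩ {b0,b2,b5} = {b0}; idom=b0
  b8: preds {b4,b7}: {b0,b2,b4} ∩ {b0,b2,b4,b7} = {b0,b2,b4}; idom=b4
  b9: preds {b2,b8}: {b0,b2} ∩ {b0,b2,b4,b8} = {b0,b2}; idom=b2

Frontier:
  b2←b0: walk · to b0
  b2←b1: walk b1 to b0
  b2←b5: walk b5→b2 to b0
  b6←b3: walk b3→b1 to b0
  b6←b5: walk b5→b2 to b0
  b8←b4: walk · to b4
  b8←b7: walk b7 to b4
  b9←b2: walk · to b2
  b9←b8: walk b8→b4 to b2
  DF(b0)=∅
  DF(b1)={b2,b6}
  DF(b2)={b2,b6}
  DF(b3)={b6}
  DF(b4)={b9}
  DF(b5)={b2,b6}
  DF(b6)=∅
  DF(b7)={b8}
  DF(b8)={b9}
  DF(b9)=∅

φ for k: defs {b0,b1,b2,b5,b9}
  DF⁺ = {b2,b6}

Answer: ["b2", "b6"]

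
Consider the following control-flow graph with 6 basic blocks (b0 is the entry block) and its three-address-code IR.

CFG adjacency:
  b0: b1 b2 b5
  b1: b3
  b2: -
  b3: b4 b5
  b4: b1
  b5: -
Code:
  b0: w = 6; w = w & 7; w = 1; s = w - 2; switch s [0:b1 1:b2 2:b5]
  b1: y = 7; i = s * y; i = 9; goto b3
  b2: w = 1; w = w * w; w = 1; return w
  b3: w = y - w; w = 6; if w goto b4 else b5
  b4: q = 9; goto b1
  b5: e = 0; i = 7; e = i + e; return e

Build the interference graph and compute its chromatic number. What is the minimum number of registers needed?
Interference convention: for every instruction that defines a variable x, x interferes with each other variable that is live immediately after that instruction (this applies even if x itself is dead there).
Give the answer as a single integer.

Block summaries:
  b0 def {s,w} use ∅
  b1 def {i,y} use {s}
  b2 def {w} use ∅
  b3 def {w} use {w,y}
  b4 def {q} use ∅
  b5 def {e,i} use ∅

Live sets:
  b0 li=∅ lo={s,w}
  b1 li={s,w} lo={s,w,y}
  b2 li=∅ lo=∅
  b3 li={s,w,y} lo={s,w}
  b4 li={s,w} lo={s,w}
  b5 li=∅ lo=∅

Conflict graph:
  e↔{i}
  i↔{e,s,w,y}
  q↔{s,w}
  s↔{i,q,w,y}
  w↔{i,q,s,y}
  y↔{i,s,w}

Chromatic number:
  clique {i,s,w,y} ⇒ need ≥ 4
  4-colouring: R0={i,q}  R1={e,s}  R2={w}  R3={y}
  χ = 4

Answer: 4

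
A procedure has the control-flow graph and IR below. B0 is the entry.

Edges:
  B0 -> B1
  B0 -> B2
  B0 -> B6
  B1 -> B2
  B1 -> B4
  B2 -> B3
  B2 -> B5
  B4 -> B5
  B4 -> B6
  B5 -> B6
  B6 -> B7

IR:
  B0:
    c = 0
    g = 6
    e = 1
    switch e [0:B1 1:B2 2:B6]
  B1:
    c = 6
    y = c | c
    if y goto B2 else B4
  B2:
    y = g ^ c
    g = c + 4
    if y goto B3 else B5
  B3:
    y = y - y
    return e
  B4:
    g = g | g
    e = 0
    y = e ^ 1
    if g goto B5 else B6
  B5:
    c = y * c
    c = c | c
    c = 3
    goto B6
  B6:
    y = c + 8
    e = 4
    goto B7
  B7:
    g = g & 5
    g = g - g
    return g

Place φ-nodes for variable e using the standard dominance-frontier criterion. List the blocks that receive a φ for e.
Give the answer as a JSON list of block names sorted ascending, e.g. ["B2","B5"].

Answer: ["B5", "B6"]

Working:
idom tree: B1←B0 B2←B0 B3←B2 B4←B1 B5←B0 B6←B0 B7←B6
Dom at joins:
  B2: preds {B0,B1}: {B0} ∩ {B0,B1} = {B0}; idom=B0
  B5: preds {B2,B4}: {B0,B2} ∩ {B0,B1,B4} = {B0}; idom=B0
  B6: preds {B0,B4,B5}: {B0} ∩ {B0,B1,B4} ∩ {B0,B5} = {B0}; idom=B0

DF derivation:
  B2←B0: walk · to B0
  B2←B1: walk B1 to B0
  B5←B2: walk B2 to B0
  B5←B4: walk B4→B1 to B0
  B6←B0: walk · to B0
  B6←B4: walk B4→B1 to B0
  B6←B5: walk B5 to B0
  B0 → ∅
  B1 → {B2,B5,B6}
  B2 → {B5}
  B3 → ∅
  B4 → {B5,B6}
  B5 → {B6}
  B6 → ∅
  B7 → ∅

φ for e: defs {B0,B4,B6}
  DF⁺ = {B5,B6}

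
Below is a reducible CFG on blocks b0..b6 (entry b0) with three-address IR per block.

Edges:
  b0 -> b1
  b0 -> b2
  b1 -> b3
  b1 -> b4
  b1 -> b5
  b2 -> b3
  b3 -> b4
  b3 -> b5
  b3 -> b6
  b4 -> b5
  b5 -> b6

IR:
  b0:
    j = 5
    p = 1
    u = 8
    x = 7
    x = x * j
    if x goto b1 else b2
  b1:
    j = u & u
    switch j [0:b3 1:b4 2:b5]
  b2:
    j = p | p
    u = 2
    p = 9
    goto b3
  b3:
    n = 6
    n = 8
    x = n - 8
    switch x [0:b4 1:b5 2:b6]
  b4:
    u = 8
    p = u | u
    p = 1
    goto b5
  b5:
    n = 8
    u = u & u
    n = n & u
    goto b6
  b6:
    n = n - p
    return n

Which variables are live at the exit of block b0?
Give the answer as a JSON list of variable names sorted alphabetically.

def/use:
  b0: def={j,p,u,x} ue=∅
  b1: def={j} ue={u}
  b2: def={j,p,u} ue={p}
  b3: def={n,x} ue=∅
  b4: def={p,u} ue=∅
  b5: def={n,u} ue={u}
  b6: def={n} ue={n,p}

Liveness:
  b0 li=∅ lo={p,u}
  b1 li={p,u} lo={p,u}
  b2 li={p} lo={p,u}
  b3 li={p,u} lo={n,p,u}
  b4 li=∅ lo={p,u}
  b5 li={p,u} lo={n,p}
  b6 li={n,p} lo=∅

live-out(b0) = ["p", "u"]

Answer: ["p", "u"]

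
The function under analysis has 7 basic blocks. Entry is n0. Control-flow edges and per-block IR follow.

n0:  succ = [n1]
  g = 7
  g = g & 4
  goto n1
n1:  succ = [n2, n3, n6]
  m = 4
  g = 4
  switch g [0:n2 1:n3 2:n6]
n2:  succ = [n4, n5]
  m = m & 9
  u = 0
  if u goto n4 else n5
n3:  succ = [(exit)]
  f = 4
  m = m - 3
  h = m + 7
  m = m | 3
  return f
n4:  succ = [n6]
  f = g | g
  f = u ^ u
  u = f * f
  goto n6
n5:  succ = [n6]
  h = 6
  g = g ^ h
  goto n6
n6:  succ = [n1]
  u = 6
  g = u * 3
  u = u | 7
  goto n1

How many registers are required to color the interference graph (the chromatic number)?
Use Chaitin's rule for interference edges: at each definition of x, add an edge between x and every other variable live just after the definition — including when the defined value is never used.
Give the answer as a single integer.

Answer: 3

Analysis:
Block summaries:
  n0: def={g} ue=∅
  n1: def={g,m} ue=∅
  n2: def={m,u} ue={m}
  n3: def={f,h,m} ue={m}
  n4: def={f,u} ue={g,u}
  n5: def={g,h} ue={g}
  n6: def={g,u} ue=∅

Backward fixpoint:
  n0: in=∅ out=∅
  n1: in=∅ out={g,m}
  n2: in={g,m} out={g,u}
  n3: in={m} out=∅
  n4: in={g,u} out=∅
  n5: in={g} out=∅
  n6: in=∅ out=∅

Interference:
  f — {h,m,u}
  g — {h,m,u}
  h — {f,g,m}
  m — {f,g,h}
  u — {f,g}

Chromatic number:
  lower bound: {f,h,m} mutually conflict ⇒ χ ≥ 3
  3-colouring: c0={f,g}  c1={h,u}  c2={m}
  χ = 3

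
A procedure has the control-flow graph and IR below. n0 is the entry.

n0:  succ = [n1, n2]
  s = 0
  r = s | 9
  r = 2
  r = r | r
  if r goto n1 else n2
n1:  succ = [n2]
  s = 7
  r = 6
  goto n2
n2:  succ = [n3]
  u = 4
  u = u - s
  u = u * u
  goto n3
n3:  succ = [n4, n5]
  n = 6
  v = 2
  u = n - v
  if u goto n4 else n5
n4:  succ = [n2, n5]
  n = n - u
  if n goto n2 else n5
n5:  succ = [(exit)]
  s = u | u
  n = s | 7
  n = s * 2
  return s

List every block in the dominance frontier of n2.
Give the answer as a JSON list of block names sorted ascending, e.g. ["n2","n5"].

idom tree: n1←n0 n2←n0 n3←n2 n4←n3 n5←n3
Dom at joins:
  n2: preds {n0,n1,n4}: {n0} ∩ {n0,n1} ∩ {n0,n2,n3,n4} = {n0}; idom=n0
  n5: preds {n3,n4}: {n0,n2,n3} ∩ {n0,n2,n3,n4} = {n0,n2,n3}; idom=n3

DF walk-up:
  join n2 pred n0: · stop@n0
  join n2 pred n1: n1 stop@n0
  join n2 pred n4: n4→n3→n2 stop@n0
  join n5 pred n3: · stop@n3
  join n5 pred n4: n4 stop@n3
  n0: DF=∅
  n1: DF={n2}
  n2: DF={n2}
  n3: DF={n2}
  n4: DF={n2,n5}
  n5: DF=∅

DF(n2) = ["n2"]

Answer: ["n2"]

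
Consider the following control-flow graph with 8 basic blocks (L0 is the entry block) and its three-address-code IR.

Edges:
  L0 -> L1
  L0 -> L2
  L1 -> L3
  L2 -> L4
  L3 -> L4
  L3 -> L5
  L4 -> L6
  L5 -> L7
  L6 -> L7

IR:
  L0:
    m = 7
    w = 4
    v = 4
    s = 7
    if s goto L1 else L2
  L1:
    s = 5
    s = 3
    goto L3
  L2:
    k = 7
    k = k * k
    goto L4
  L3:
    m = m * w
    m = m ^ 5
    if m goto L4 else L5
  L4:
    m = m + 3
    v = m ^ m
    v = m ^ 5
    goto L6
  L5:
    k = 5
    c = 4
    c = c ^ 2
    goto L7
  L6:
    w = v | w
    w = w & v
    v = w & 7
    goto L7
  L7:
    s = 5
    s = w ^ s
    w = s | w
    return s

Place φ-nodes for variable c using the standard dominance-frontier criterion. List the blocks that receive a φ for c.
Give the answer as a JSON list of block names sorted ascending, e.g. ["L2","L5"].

Answer: ["L7"]

Analysis:
idom tree: L1←L0 L2←L0 L3←L1 L4←L0 L5←L3 L6←L4 L7←L0
Dom at joins:
  L4: preds {L2,L3}: {L0,L2} ∩ {L0,L1,L3} = {L0}; idom=L0
  L7: preds {L5,L6}: {L0,L1,L3,L5} ∩ {L0,L4,L6} = {L0}; idom=L0

DF walk-up:
  join L4 pred L2: L2 stop@L0
  join L4 pred L3: L3→L1 stop@L0
  join L7 pred L5: L5→L3→L1 stop@L0
  join L7 pred L6: L6→L4 stop@L0
  DF(L0)=∅
  DF(L1)={L4,L7}
  DF(L2)={L4}
  DF(L3)={L4,L7}
  DF(L4)={L7}
  DF(L5)={L7}
  DF(L6)={L7}
  DF(L7)=∅

φ for c: defs {L5}
  DF⁺ = {L7}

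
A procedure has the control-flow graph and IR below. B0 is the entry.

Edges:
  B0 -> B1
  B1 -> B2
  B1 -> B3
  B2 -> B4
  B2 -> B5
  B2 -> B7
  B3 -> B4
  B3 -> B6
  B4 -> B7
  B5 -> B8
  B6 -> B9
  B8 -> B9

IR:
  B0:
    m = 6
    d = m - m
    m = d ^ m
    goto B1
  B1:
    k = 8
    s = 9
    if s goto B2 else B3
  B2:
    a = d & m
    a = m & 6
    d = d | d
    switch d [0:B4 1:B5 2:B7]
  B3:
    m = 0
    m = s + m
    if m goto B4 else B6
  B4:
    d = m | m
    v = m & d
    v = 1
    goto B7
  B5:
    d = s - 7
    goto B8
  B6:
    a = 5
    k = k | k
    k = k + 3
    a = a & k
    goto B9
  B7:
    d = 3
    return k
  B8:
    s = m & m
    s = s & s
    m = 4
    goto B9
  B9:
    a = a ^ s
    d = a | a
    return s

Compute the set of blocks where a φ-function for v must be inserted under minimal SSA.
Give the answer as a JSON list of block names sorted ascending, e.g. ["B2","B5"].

Answer: ["B7"]

Derivation:
idom tree: B1←B0 B2←B1 B3←B1 B4←B1 B5←B2 B6←B3 B7←B1 B8←B5 B9←B1
Join-block Dom:
  B4: preds {B2,B3}: {B0,B1,B2} ∩ {B0,B1,B3} = {B0,B1}; idom=B1
  B7: preds {B2,B4}: {B0,B1,B2} ∩ {B0,B1,B4} = {B0,B1}; idom=B1
  B9: preds {B6,B8}: {B0,B1,B3,B6} ∩ {B0,B1,B2,B5,B8} = {B0,B1}; idom=B1

DF walk-up:
  B4←B2: walk B2 to B1
  B4←B3: walk B3 to B1
  B7←B2: walk B2 to B1
  B7←B4: walk B4 to B1
  B9←B6: walk B6→B3 to B1
  B9←B8: walk B8→B5→B2 to B1
  B0 → ∅
  B1 → ∅
  B2 → {B4,B7,B9}
  B3 → {B4,B9}
  B4 → {B7}
  B5 → {B9}
  B6 → {B9}
  B7 → ∅
  B8 → {B9}
  B9 → ∅

φ for v: defs {B4}
  DF⁺ = {B7}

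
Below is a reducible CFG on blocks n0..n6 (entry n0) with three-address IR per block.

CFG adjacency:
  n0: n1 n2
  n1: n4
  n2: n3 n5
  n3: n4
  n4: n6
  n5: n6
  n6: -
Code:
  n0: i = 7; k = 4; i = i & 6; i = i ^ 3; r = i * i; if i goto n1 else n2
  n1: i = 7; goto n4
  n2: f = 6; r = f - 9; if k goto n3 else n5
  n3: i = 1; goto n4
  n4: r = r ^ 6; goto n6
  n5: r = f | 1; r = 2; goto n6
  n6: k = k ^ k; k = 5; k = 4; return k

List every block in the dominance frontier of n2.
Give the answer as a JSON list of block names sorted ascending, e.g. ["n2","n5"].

idom tree: n1←n0 n2←n0 n3←n2 n4←n0 n5←n2 n6←n0
Join-block Dom:
  n4: preds {n1,n3}: {n0,n1} ∩ {n0,n2,n3} = {n0}; idom=n0
  n6: preds {n4,n5}: {n0,n4} ∩ {n0,n2,n5} = {n0}; idom=n0

DF derivation:
  n4←n1: walk n1 to n0
  n4←n3: walk n3→n2 to n0
  n6←n4: walk n4 to n0
  n6←n5: walk n5→n2 to n0
  DF(n0)=∅
  DF(n1)={n4}
  DF(n2)={n4,n6}
  DF(n3)={n4}
  DF(n4)={n6}
  DF(n5)={n6}
  DF(n6)=∅

DF(n2) = ["n4", "n6"]

Answer: ["n4", "n6"]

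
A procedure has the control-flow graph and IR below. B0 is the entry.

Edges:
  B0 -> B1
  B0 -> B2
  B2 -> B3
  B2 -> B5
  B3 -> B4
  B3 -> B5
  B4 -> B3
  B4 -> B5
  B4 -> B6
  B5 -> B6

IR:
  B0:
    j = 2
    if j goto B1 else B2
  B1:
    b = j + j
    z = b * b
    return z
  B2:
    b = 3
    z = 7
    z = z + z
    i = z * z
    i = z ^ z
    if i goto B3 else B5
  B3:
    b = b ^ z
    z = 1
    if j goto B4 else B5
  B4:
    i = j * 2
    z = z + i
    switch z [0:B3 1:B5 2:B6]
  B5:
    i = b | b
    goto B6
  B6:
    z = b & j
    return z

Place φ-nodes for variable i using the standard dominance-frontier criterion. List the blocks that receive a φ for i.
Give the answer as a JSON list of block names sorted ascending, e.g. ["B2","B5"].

Answer: ["B3", "B5", "B6"]

Derivation:
idom tree: B1←B0 B2←B0 B3←B2 B4←B3 B5←B2 B6←B2
Join-block Dom:
  B3: preds {B2,B4}: {B0,B2} ∩ {B0,B2,B3,B4} = {B0,B2}; idom=B2
  B5: preds {B2,B3,B4}: {B0,B2} ∩ {B0,B2,B3} ∩ {B0,B2,B3,B4} = {B0,B2}; idom=B2
  B6: preds {B4,B5}: {B0,B2,B3,B4} ∩ {B0,B2,B5} = {B0,B2}; idom=B2

Frontier:
  B3←B2: walk · to B2
  B3←B4: walk B4→B3 to B2
  B5←B2: walk · to B2
  B5←B3: walk B3 to B2
  B5←B4: walk B4→B3 to B2
  B6←B4: walk B4→B3 to B2
  B6←B5: walk B5 to B2
  DF(B0)=∅
  DF(B1)=∅
  DF(B2)=∅
  DF(B3)={B3,B5,B6}
  DF(B4)={B3,B5,B6}
  DF(B5)={B6}
  DF(B6)=∅

φ for i: defs {B2,B4,B5}
  DF⁺ = {B3,B5,B6}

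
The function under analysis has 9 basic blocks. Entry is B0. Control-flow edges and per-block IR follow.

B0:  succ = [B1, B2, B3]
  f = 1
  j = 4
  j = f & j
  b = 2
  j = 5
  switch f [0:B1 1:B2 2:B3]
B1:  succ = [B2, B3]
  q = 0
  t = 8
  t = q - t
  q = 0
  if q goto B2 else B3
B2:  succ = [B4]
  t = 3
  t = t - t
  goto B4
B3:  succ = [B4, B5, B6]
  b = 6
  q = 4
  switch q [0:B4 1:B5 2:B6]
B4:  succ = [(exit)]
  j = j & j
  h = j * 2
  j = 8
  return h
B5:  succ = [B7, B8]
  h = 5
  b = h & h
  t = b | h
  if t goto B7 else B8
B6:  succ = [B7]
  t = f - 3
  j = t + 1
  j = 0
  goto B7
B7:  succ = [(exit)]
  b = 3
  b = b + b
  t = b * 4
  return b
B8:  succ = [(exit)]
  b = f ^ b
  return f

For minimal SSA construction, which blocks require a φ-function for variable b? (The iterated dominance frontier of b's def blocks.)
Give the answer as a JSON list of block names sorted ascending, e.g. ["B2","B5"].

Answer: ["B4", "B7"]

Working:
idom tree: B1←B0 B2←B0 B3←B0 B4←B0 B5←B3 B6←B3 B7←B3 B8←B5
Dom at joins:
  B2: preds {B0,B1}: {B0} ∩ {B0,B1} = {B0}; idom=B0
  B3: preds {B0,B1}: {B0} ∩ {B0,B1} = {B0}; idom=B0
  B4: preds {B2,B3}: {B0,B2} ∩ {B0,B3} = {B0}; idom=B0
  B7: preds {B5,B6}: {B0,B3,B5} ∩ {B0,B3,B6} = {B0,B3}; idom=B3

DF derivation:
  B2←B0: walk · to B0
  B2←B1: walk B1 to B0
  B3←B0: walk · to B0
  B3←B1: walk B1 to B0
  B4←B2: walk B2 to B0
  B4←B3: walk B3 to B0
  B7←B5: walk B5 to B3
  B7←B6: walk B6 to B3
  DF(B0)=∅
  DF(B1)={B2,B3}
  DF(B2)={B4}
  DF(B3)={B4}
  DF(B4)=∅
  DF(B5)={B7}
  DF(B6)={B7}
  DF(B7)=∅
  DF(B8)=∅

φ for b: defs {B0,B3,B5,B7,B8}
  DF⁺ = {B4,B7}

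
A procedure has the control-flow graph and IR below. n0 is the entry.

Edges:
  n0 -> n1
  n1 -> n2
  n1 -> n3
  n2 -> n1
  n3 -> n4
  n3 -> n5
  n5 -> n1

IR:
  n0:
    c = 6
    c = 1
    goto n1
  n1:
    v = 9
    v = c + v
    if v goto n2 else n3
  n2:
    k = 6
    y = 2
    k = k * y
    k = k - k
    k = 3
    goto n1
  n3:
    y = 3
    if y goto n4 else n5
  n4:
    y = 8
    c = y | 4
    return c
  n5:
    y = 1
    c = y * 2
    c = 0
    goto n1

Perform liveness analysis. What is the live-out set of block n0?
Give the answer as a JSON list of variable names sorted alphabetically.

Block summaries:
  n0: def={c} ue=∅
  n1: def={v} ue={c}
  n2: def={k,y} ue=∅
  n3: def={y} ue=∅
  n4: def={c,y} ue=∅
  n5: def={c,y} ue=∅

Live sets:
  live n0: ∅→{c}
  live n1: {c}→{c}
  live n2: {c}→{c}
  live n3: ∅→∅
  live n4: ∅→∅
  live n5: ∅→{c}

live-out(n0) = ["c"]

Answer: ["c"]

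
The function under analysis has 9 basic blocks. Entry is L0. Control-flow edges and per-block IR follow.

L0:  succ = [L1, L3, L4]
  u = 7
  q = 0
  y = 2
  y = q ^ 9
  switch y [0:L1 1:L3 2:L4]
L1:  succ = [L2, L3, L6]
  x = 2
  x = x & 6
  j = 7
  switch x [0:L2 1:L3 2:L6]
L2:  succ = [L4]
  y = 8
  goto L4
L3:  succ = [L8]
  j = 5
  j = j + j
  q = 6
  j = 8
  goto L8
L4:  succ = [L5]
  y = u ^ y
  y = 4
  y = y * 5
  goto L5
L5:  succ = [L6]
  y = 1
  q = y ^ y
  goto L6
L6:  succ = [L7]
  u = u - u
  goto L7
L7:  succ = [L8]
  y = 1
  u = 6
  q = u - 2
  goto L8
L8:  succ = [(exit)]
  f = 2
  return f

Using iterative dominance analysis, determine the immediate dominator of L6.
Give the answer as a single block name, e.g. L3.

idom tree: L1←L0 L2←L1 L3←L0 L4←L0 L5←L4 L6←L0 L7←L6 L8←L0
Dom at joins:
  L3: preds {L0,L1}: {L0} ∩ {L0,L1} = {L0}; idom=L0
  L4: preds {L0,L2}: {L0} ∩ {L0,L1,L2} = {L0}; idom=L0
  L6: preds {L1,L5}: {L0,L1} ∩ {L0,L4,L5} = {L0}; idom=L0
  L8: preds {L3,L7}: {L0,L3} ∩ {L0,L6,L7} = {L0}; idom=L0

idom(L6) = L0

Answer: L0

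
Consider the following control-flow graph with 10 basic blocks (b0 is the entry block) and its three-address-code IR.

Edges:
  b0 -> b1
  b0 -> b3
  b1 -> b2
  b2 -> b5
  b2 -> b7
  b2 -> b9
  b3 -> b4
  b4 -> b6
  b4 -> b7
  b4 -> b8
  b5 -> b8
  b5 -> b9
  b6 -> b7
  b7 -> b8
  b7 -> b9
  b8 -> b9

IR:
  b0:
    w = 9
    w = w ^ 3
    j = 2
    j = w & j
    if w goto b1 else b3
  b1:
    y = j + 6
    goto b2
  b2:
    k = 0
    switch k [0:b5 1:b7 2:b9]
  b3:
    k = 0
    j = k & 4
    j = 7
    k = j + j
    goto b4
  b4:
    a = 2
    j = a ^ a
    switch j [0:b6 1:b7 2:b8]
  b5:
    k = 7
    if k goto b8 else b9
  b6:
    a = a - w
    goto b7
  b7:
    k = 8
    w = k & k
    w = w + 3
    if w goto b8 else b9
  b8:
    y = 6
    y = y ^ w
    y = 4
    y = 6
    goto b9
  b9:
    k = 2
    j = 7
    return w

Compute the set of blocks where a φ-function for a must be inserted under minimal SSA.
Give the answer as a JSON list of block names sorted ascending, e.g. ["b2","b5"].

idom tree: b1←b0 b2←b1 b3←b0 b4←b3 b5←b2 b6←b4 b7←b0 b8←b0 b9←b0
Dom∩ at merges:
  b7: preds {b2,b4,b6}: {b0,b1,b2} ∩ {b0,b3,b4} ∩ {b0,b3,b4,b6} = {b0}; idom=b0
  b8: preds {b4,b5,b7}: {b0,b3,b4} ∩ {b0,b1,b2,b5} ∩ {b0,b7} = {b0}; idom=b0
  b9: preds {b2,b5,b7,b8}: {b0,b1,b2} ∩ {b0,b1,b2,b5} ∩ {b0,b7} ∩ {b0,b8} = {b0}; idom=b0

Frontier:
  join b7 pred b2: b2→b1 stop@b0
  join b7 pred b4: b4→b3 stop@b0
  join b7 pred b6: b6→b4→b3 stop@b0
  join b8 pred b4: b4→b3 stop@b0
  join b8 pred b5: b5→b2→b1 stop@b0
  join b8 pred b7: b7 stop@b0
  join b9 pred b2: b2→b1 stop@b0
  join b9 pred b5: b5→b2→b1 stop@b0
  join b9 pred b7: b7 stop@b0
  join b9 pred b8: b8 stop@b0
  DF(b0)=∅
  DF(b1)={b7,b8,b9}
  DF(b2)={b7,b8,b9}
  DF(b3)={b7,b8}
  DF(b4)={b7,b8}
  DF(b5)={b8,b9}
  DF(b6)={b7}
  DF(b7)={b8,b9}
  DF(b8)={b9}
  DF(b9)=∅

φ for a: defs {b4,b6}
  DF⁺ = {b7,b8,b9}

Answer: ["b7", "b8", "b9"]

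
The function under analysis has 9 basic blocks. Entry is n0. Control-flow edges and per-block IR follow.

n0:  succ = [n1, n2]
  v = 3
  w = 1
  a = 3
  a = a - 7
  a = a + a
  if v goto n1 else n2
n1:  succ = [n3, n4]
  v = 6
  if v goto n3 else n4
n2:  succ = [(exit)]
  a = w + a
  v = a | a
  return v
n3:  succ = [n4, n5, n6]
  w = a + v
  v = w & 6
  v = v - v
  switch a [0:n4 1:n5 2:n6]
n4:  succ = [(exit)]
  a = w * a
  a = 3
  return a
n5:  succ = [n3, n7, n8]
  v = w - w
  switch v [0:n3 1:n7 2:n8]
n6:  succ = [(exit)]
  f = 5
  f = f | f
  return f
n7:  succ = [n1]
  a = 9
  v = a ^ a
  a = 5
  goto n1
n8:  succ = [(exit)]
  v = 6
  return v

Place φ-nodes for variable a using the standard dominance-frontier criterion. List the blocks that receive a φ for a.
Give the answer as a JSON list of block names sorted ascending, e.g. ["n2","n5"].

Answer: ["n1"]

Analysis:
idom tree: n1←n0 n2←n0 n3←n1 n4←n1 n5←n3 n6←n3 n7←n5 n8←n5
Join-block Dom:
  n1: preds {n0,n7}: {n0} ∩ {n0,n1,n3,n5,n7} = {n0}; idom=n0
  n3: preds {n1,n5}: {n0,n1} ∩ {n0,n1,n3,n5} = {n0,n1}; idom=n1
  n4: preds {n1,n3}: {n0,n1} ∩ {n0,n1,n3} = {n0,n1}; idom=n1

DF derivation:
  n1←n0: walk · to n0
  n1←n7: walk n7→n5→n3→n1 to n0
  n3←n1: walk · to n1
  n3←n5: walk n5→n3 to n1
  n4←n1: walk · to n1
  n4←n3: walk n3 to n1
  DF(n0)=∅
  DF(n1)={n1}
  DF(n2)=∅
  DF(n3)={n1,n3,n4}
  DF(n4)=∅
  DF(n5)={n1,n3}
  DF(n6)=∅
  DF(n7)={n1}
  DF(n8)=∅

φ for a: defs {n0,n2,n4,n7}
  DF⁺ = {n1}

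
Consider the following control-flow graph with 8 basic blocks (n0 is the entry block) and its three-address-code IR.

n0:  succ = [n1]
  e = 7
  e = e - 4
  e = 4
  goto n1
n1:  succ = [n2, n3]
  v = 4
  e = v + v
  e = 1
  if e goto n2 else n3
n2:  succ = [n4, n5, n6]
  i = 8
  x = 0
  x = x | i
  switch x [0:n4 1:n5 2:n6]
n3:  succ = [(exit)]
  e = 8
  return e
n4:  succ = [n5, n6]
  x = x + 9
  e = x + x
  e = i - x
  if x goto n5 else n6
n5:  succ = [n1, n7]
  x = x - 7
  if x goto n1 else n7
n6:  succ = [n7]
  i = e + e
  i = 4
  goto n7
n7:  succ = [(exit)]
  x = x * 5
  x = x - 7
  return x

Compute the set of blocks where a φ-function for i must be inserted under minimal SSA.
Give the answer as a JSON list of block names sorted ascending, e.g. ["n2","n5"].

Answer: ["n1", "n7"]

Derivation:
idom tree: n1←n0 n2←n1 n3←n1 n4←n2 n5←n2 n6←n2 n7←n2
Join-block Dom:
  n1: preds {n0,n5}: {n0} ∩ {n0,n1,n2,n5} = {n0}; idom=n0
  n5: preds {n2,n4}: {n0,n1,n2} ∩ {n0,n1,n2,n4} = {n0,n1,n2}; idom=n2
  n6: preds {n2,n4}: {n0,n1,n2} ∩ {n0,n1,n2,n4} = {n0,n1,n2}; idom=n2
  n7: preds {n5,n6}: {n0,n1,n2,n5} ∩ {n0,n1,n2,n6} = {n0,n1,n2}; idom=n2

DF derivation:
  n1←n0: walk · to n0
  n1←n5: walk n5→n2→n1 to n0
  n5←n2: walk · to n2
  n5←n4: walk n4 to n2
  n6←n2: walk · to n2
  n6←n4: walk n4 to n2
  n7←n5: walk n5 to n2
  n7←n6: walk n6 to n2
  n0: DF=∅
  n1: DF={n1}
  n2: DF={n1}
  n3: DF=∅
  n4: DF={n5,n6}
  n5: DF={n1,n7}
  n6: DF={n7}
  n7: DF=∅

φ for i: defs {n2,n6}
  DF⁺ = {n1,n7}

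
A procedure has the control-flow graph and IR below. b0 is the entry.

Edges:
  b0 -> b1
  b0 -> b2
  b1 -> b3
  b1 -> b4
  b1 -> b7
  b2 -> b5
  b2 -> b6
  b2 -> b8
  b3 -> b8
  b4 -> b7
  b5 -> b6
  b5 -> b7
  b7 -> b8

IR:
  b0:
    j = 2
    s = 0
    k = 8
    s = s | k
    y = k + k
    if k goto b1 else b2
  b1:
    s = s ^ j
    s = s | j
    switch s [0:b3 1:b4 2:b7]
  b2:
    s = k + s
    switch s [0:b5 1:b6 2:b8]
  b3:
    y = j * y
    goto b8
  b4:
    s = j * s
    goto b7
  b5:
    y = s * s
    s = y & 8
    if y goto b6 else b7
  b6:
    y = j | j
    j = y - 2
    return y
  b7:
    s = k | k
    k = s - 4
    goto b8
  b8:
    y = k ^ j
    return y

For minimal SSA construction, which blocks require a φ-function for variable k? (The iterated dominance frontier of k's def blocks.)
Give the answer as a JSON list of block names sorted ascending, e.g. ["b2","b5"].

Answer: ["b8"]

Working:
idom tree: b1←b0 b2←b0 b3←b1 b4←b1 b5←b2 b6←b2 b7←b0 b8←b0
Dom at joins:
  b6: preds {b2,b5}: {b0,b2} ∩ {b0,b2,b5} = {b0,b2}; idom=b2
  b7: preds {b1,b4,b5}: {b0,b1} ∩ {b0,b1,b4} ∩ {b0,b2,b5} = {b0}; idom=b0
  b8: preds {b2,b3,b7}: {b0,b2} ∩ {b0,b1,b3} ∩ {b0,b7} = {b0}; idom=b0

Frontier:
  b6←b2: walk · to b2
  b6←b5: walk b5 to b2
  b7←b1: walk b1 to b0
  b7←b4: walk b4→b1 to b0
  b7←b5: walk b5→b2 to b0
  b8←b2: walk b2 to b0
  b8←b3: walk b3→b1 to b0
  b8←b7: walk b7 to b0
  DF(b0)=∅
  DF(b1)={b7,b8}
  DF(b2)={b7,b8}
  DF(b3)={b8}
  DF(b4)={b7}
  DF(b5)={b6,b7}
  DF(b6)=∅
  DF(b7)={b8}
  DF(b8)=∅

φ for k: defs {b0,b7}
  DF⁺ = {b8}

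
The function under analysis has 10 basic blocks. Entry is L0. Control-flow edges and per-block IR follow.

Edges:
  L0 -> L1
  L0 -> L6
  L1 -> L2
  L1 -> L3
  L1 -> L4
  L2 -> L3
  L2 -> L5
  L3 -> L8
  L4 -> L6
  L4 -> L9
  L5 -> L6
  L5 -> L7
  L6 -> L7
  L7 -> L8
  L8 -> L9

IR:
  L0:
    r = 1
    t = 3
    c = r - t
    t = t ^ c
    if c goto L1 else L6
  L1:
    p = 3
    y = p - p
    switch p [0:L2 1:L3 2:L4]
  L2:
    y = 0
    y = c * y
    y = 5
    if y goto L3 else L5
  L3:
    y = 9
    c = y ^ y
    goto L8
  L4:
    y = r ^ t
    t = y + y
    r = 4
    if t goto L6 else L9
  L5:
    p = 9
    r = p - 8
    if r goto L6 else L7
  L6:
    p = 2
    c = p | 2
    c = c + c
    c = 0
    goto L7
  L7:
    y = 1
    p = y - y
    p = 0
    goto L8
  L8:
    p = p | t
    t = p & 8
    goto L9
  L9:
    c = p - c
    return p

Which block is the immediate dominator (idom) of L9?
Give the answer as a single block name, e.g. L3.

Answer: L0

Analysis:
idom tree: L1←L0 L2←L1 L3←L1 L4←L1 L5←L2 L6←L0 L7←L0 L8←L0 L9←L0
Dom∩ at merges:
  L3: preds {L1,L2}: {L0,L1} ∩ {L0,L1,L2} = {L0,L1}; idom=L1
  L6: preds {L0,L4,L5}: {L0} ∩ {L0,L1,L4} ∩ {L0,L1,L2,L5} = {L0}; idom=L0
  L7: preds {L5,L6}: {L0,L1,L2,L5} ∩ {L0,L6} = {L0}; idom=L0
  L8: preds {L3,L7}: {L0,L1,L3} ∩ {L0,L7} = {L0}; idom=L0
  L9: preds {L4,L8}: {L0,L1,L4} ∩ {L0,L8} = {L0}; idom=L0

idom(L9) = L0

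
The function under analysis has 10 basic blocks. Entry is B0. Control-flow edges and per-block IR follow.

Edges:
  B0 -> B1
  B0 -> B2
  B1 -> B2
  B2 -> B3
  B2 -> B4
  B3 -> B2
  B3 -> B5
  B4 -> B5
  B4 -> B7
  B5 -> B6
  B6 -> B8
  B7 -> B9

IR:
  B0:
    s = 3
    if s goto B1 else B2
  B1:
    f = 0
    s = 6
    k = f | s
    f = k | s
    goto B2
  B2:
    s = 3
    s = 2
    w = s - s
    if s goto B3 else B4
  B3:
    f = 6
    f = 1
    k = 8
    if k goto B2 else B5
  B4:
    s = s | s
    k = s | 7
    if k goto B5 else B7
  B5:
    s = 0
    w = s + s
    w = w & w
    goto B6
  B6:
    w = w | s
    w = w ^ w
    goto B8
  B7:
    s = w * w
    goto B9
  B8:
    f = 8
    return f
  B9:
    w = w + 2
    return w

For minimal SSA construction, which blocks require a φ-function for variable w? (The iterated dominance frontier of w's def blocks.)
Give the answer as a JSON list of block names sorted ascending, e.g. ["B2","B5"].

idom tree: B1←B0 B2←B0 B3←B2 B4←B2 B5←B2 B6←B5 B7←B4 B8←B6 B9←B7
Join-block Dom:
  B2: preds {B0,B1,B3}: {B0} ∩ {B0,B1} ∩ {B0,B2,B3} = {B0}; idom=B0
  B5: preds {B3,B4}: {B0,B2,B3} ∩ {B0,B2,B4} = {B0,B2}; idom=B2

Frontier:
  B2←B0: walk · to B0
  B2←B1: walk B1 to B0
  B2←B3: walk B3→B2 to B0
  B5←B3: walk B3 to B2
  B5←B4: walk B4 to B2
  DF(B0)=∅
  DF(B1)={B2}
  DF(B2)={B2}
  DF(B3)={B2,B5}
  DF(B4)={B5}
  DF(B5)=∅
  DF(B6)=∅
  DF(B7)=∅
  DF(B8)=∅
  DF(B9)=∅

φ for w: defs {B2,B5,B6,B9}
  DF⁺ = {B2}

Answer: ["B2"]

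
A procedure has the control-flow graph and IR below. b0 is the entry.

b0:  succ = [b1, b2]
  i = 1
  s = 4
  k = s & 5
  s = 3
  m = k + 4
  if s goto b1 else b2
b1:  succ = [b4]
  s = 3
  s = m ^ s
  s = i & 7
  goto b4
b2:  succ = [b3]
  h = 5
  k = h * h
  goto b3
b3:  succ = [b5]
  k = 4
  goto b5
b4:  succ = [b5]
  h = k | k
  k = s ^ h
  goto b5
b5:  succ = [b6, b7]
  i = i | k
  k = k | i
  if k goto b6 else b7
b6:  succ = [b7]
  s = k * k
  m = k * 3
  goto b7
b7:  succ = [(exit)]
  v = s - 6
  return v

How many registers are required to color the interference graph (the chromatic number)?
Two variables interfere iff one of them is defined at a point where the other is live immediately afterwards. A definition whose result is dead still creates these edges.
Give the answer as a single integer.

Block summaries:
  b0 def {i,k,m,s} use ∅
  b1 def {s} use {i,m}
  b2 def {h,k} use ∅
  b3 def {k} use ∅
  b4 def {h,k} use {k,s}
  b5 def {i,k} use {i,k}
  b6 def {m,s} use {k}
  b7 def {v} use {s}

Backward fixpoint:
  b0: in=∅ out={i,k,m,s}
  b1: in={i,k,m} out={i,k,s}
  b2: in={i,s} out={i,s}
  b3: in={i,s} out={i,k,s}
  b4: in={i,k,s} out={i,k,s}
  b5: in={i,k,s} out={k,s}
  b6: in={k} out={s}
  b7: in={s} out=∅

Interfere edges:
  h — {i,s}
  i — {h,k,m,s}
  k — {i,m,s}
  m — {i,k,s}
  s — {h,i,k,m}
  v — ∅

Colouring:
  lower bound: {i,k,m,s} mutually conflict ⇒ χ ≥ 4
  4-colouring: R0={i,v}  R1={s}  R2={h,k}  R3={m}
  χ = 4

Answer: 4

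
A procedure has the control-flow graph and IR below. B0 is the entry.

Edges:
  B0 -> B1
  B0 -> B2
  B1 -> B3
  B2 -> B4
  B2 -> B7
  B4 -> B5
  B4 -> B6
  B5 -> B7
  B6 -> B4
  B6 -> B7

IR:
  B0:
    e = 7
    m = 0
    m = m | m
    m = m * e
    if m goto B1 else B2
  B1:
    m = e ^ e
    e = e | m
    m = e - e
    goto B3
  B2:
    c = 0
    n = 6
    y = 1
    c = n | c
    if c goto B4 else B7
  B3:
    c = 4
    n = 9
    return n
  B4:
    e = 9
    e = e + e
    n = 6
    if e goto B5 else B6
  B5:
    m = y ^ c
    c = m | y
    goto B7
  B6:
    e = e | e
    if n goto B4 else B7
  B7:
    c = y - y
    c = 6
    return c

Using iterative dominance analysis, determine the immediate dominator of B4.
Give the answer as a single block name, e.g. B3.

Answer: B2

Working:
idom tree: B1←B0 B2←B0 B3←B1 B4←B2 B5←B4 B6←B4 B7←B2
Join-block Dom:
  B4: preds {B2,B6}: {B0,B2} ∩ {B0,B2,B4,B6} = {B0,B2}; idom=B2
  B7: preds {B2,B5,B6}: {B0,B2} ∩ {B0,B2,B4,B5} ∩ {B0,B2,B4,B6} = {B0,B2}; idom=B2

idom(B4) = B2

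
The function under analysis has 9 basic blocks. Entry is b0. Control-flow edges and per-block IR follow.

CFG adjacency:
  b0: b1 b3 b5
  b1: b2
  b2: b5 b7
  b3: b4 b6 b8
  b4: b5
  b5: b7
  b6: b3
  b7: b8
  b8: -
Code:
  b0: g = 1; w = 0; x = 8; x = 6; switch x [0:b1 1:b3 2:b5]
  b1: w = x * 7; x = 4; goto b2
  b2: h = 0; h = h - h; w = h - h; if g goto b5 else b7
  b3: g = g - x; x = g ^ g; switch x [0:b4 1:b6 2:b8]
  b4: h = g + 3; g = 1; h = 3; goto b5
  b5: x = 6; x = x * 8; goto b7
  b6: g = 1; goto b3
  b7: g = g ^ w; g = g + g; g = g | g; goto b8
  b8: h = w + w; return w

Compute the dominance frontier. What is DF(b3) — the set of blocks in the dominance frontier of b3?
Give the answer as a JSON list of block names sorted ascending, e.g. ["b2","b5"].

idom tree: b1←b0 b2←b1 b3←b0 b4←b3 b5←b0 b6←b3 b7←b0 b8←b0
Dom at joins:
  b3: preds {b0,b6}: {b0} ∩ {b0,b3,b6} = {b0}; idom=b0
  b5: preds {b0,b2,b4}: {b0} ∩ {b0,b1,b2} ∩ {b0,b3,b4} = {b0}; idom=b0
  b7: preds {b2,b5}: {b0,b1,b2} ∩ {b0,b5} = {b0}; idom=b0
  b8: preds {b3,b7}: {b0,b3} ∩ {b0,b7} = {b0}; idom=b0

DF derivation:
  b3←b0: walk · to b0
  b3←b6: walk b6→b3 to b0
  b5←b0: walk · to b0
  b5←b2: walk b2→b1 to b0
  b5←b4: walk b4→b3 to b0
  b7←b2: walk b2→b1 to b0
  b7←b5: walk b5 to b0
  b8←b3: walk b3 to b0
  b8←b7: walk b7 to b0
  b0: DF=∅
  b1: DF={b5,b7}
  b2: DF={b5,b7}
  b3: DF={b3,b5,b8}
  b4: DF={b5}
  b5: DF={b7}
  b6: DF={b3}
  b7: DF={b8}
  b8: DF=∅

DF(b3) = ["b3", "b5", "b8"]

Answer: ["b3", "b5", "b8"]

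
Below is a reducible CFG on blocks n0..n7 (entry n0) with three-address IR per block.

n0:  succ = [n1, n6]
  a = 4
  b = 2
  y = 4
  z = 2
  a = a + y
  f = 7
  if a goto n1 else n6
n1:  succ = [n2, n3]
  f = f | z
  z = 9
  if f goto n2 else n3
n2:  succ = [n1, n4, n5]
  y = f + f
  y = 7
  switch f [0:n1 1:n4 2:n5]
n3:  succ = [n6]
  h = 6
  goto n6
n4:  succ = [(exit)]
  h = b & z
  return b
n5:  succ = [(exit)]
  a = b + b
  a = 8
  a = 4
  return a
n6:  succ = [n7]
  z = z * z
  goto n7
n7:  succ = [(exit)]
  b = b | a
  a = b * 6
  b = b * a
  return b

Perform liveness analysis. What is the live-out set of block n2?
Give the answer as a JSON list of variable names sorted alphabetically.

Answer: ["a", "b", "f", "z"]

Derivation:
Block summaries:
  n0: def={a,b,f,y,z} ue=∅
  n1: def={f,z} ue={f,z}
  n2: def={y} ue={f}
  n3: def={h} ue=∅
  n4: def={h} ue={b,z}
  n5: def={a} ue={b}
  n6: def={z} ue={z}
  n7: def={a,b} ue={a,b}

Backward fixpoint:
  live n0: ∅→{a,b,f,z}
  live n1: {a,b,f,z}→{a,b,f,z}
  live n2: {a,b,f,z}→{a,b,f,z}
  live n3: {a,b,z}→{a,b,z}
  live n4: {b,z}→∅
  live n5: {b}→∅
  live n6: {a,b,z}→{a,b}
  live n7: {a,b}→∅

live-out(n2) = ["a", "b", "f", "z"]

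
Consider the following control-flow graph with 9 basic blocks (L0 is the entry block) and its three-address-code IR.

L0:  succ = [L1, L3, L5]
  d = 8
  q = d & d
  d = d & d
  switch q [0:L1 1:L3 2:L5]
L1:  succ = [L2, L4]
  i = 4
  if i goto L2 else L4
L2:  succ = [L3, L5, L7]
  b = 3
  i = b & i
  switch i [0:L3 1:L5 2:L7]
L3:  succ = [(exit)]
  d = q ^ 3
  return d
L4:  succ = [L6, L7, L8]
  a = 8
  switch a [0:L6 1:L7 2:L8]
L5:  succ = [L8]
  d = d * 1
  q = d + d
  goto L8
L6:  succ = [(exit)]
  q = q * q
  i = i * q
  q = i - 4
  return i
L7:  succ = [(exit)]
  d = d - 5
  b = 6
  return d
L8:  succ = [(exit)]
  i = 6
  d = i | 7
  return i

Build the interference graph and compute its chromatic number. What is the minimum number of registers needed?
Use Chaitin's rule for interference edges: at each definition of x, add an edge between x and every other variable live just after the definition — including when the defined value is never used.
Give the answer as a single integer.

def/use:
  L0 def {d,q} use ∅
  L1 def {i} use ∅
  L2 def {b,i} use {i}
  L3 def {d} use {q}
  L4 def {a} use ∅
  L5 def {d,q} use {d}
  L6 def {i,q} use {i,q}
  L7 def {b,d} use {d}
  L8 def {d,i} use ∅

Liveness:
  L0: in=∅ out={d,q}
  L1: in={d,q} out={d,i,q}
  L2: in={d,i,q} out={d,q}
  L3: in={q} out=∅
  L4: in={d,i,q} out={d,i,q}
  L5: in={d} out=∅
  L6: in={i,q} out=∅
  L7: in={d} out=∅
  L8: in=∅ out=∅

Conflict graph:
  a: {d,i,q}
  b: {d,i,q}
  d: {a,b,i,q}
  i: {a,b,d,q}
  q: {a,b,d,i}

Colouring:
  lower bound: {a,d,i,q} mutually conflict ⇒ χ ≥ 4
  assign a→R3 b→R3 d→R0 i→R1 q→R2 — no edge inside a register ⇒ χ ≤ 4
  χ = 4

Answer: 4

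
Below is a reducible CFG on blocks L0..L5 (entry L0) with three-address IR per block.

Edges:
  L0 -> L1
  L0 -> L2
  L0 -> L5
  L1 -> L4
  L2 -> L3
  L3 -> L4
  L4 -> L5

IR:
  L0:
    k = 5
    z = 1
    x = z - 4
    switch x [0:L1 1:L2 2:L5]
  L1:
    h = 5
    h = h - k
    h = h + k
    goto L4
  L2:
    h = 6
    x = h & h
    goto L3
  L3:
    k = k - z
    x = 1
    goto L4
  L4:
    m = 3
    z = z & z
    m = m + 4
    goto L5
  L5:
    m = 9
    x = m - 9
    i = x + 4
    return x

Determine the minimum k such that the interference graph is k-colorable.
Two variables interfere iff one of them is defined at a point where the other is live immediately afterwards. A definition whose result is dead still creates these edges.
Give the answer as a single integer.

def/use:
  L0: def={k,x,z} ue=∅
  L1: def={h} ue={k}
  L2: def={h,x} ue=∅
  L3: def={k,x} ue={k,z}
  L4: def={m,z} ue={z}
  L5: def={i,m,x} ue=∅

Backward fixpoint:
  L0: in=∅ out={k,z}
  L1: in={k,z} out={z}
  L2: in={k,z} out={k,z}
  L3: in={k,z} out={z}
  L4: in={z} out=∅
  L5: in=∅ out=∅

Interfere edges:
  h: {k,z}
  i: {x}
  k: {h,x,z}
  m: {z}
  x: {i,k,z}
  z: {h,k,m,x}

Chromatic number:
  {h,k,z} pairwise interfere (3-clique) ⇒ χ ≥ 3
  3-colouring: R0={i,z}  R1={k,m}  R2={h,x}
  χ = 3

Answer: 3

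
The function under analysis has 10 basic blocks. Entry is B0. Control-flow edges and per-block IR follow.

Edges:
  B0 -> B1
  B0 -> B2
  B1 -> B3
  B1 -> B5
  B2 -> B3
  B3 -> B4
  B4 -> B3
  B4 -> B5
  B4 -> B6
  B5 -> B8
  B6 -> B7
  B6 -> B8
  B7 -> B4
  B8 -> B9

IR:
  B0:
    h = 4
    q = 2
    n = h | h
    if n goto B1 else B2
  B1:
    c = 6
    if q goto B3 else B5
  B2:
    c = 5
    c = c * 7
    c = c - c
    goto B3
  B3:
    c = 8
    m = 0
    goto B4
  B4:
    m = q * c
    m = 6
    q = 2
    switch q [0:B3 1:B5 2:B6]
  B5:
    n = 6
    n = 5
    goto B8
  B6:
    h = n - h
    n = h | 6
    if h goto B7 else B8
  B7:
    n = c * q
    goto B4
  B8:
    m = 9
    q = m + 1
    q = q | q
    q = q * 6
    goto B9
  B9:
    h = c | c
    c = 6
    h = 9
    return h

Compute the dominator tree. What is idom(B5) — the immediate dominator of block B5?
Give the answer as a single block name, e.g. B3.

Answer: B0

Derivation:
idom tree: B1←B0 B2←B0 B3←B0 B4←B3 B5←B0 B6←B4 B7←B6 B8←B0 B9←B8
Dom∩ at merges:
  B3: preds {B1,B2,B4}: {B0,B1} ∩ {B0,B2} ∩ {B0,B3,B4} = {B0}; idom=B0
  B4: preds {B3,B7}: {B0,B3} ∩ {B0,B3,B4,B6,B7} = {B0,B3}; idom=B3
  B5: preds {B1,B4}: {B0,B1} ∩ {B0,B3,B4} = {B0}; idom=B0
  B8: preds {B5,B6}: {B0,B5} ∩ {B0,B3,B4,B6} = {B0}; idom=B0

idom(B5) = B0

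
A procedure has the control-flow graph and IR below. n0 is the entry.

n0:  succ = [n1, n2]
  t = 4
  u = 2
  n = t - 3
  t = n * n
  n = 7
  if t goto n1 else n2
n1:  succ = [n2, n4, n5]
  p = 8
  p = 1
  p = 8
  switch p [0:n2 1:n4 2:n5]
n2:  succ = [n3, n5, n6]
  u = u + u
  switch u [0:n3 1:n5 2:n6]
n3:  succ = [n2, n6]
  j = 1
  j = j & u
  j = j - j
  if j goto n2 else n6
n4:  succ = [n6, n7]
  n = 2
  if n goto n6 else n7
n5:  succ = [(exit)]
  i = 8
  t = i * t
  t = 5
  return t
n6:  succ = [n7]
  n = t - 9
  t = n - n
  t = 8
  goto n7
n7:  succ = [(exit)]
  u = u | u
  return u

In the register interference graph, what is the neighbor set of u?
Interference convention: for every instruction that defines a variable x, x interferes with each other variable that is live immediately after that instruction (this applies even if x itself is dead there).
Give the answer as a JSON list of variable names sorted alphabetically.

Per-block:
  n0 def {n,t,u} use ∅
  n1 def {p} use ∅
  n2 def {u} use {u}
  n3 def {j} use {u}
  n4 def {n} use ∅
  n5 def {i,t} use {t}
  n6 def {n,t} use {t}
  n7 def {u} use {u}

Live sets:
  n0 li=∅ lo={t,u}
  n1 li={t,u} lo={t,u}
  n2 li={t,u} lo={t,u}
  n3 li={t,u} lo={t,u}
  n4 li={t,u} lo={t,u}
  n5 li={t} lo=∅
  n6 li={t,u} lo={u}
  n7 li={u} lo=∅

Interference:
  i↔{t}
  j↔{t,u}
  n↔{t,u}
  p↔{t,u}
  t↔{i,j,n,p,u}
  u↔{j,n,p,t}

N(u) = ["j", "n", "p", "t"]

Answer: ["j", "n", "p", "t"]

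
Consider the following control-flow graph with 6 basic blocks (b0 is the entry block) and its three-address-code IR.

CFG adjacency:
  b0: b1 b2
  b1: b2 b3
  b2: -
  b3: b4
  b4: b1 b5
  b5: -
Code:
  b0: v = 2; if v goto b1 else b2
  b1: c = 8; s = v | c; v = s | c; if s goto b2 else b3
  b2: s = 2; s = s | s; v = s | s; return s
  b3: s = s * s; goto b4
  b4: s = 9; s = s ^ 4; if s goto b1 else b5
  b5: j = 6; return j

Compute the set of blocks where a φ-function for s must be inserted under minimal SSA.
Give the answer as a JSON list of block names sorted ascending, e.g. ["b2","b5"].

idom tree: b1←b0 b2←b0 b3←b1 b4←b3 b5←b4
Join-block Dom:
  b1: preds {b0,b4}: {b0} ∩ {b0,b1,b3,b4} = {b0}; idom=b0
  b2: preds {b0,b1}: {b0} ∩ {b0,b1} = {b0}; idom=b0

DF derivation:
  b1←b0: walk · to b0
  b1←b4: walk b4→b3→b1 to b0
  b2←b0: walk · to b0
  b2←b1: walk b1 to b0
  b0: DF=∅
  b1: DF={b1,b2}
  b2: DF=∅
  b3: DF={b1}
  b4: DF={b1}
  b5: DF=∅

φ for s: defs {b1,b2,b3,b4}
  DF⁺ = {b1,b2}

Answer: ["b1", "b2"]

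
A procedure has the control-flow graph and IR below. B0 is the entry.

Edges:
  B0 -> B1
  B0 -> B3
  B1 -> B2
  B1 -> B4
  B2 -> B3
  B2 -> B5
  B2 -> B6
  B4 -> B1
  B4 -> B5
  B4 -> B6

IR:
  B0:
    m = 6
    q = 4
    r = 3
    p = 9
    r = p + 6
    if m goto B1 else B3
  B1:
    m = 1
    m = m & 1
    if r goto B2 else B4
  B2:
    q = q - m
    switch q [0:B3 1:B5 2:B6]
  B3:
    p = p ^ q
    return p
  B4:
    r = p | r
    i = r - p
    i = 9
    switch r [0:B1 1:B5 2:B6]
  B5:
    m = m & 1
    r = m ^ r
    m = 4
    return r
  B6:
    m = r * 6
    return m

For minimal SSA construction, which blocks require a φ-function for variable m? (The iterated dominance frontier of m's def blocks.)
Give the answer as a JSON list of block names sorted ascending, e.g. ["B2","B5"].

idom tree: B1←B0 B2←B1 B3←B0 B4←B1 B5←B1 B6←B1
Dom∩ at merges:
  B1: preds {B0,B4}: {B0} ∩ {B0,B1,B4} = {B0}; idom=B0
  B3: preds {B0,B2}: {B0} ∩ {B0,B1,B2} = {B0}; idom=B0
  B5: preds {B2,B4}: {B0,B1,B2} ∩ {B0,B1,B4} = {B0,B1}; idom=B1
  B6: preds {B2,B4}: {B0,B1,B2} ∩ {B0,B1,B4} = {B0,B1}; idom=B1

DF walk-up:
  join B1 pred B0: · stop@B0
  join B1 pred B4: B4→B1 stop@B0
  join B3 pred B0: · stop@B0
  join B3 pred B2: B2→B1 stop@B0
  join B5 pred B2: B2 stop@B1
  join B5 pred B4: B4 stop@B1
  join B6 pred B2: B2 stop@B1
  join B6 pred B4: B4 stop@B1
  B0: DF=∅
  B1: DF={B1,B3}
  B2: DF={B3,B5,B6}
  B3: DF=∅
  B4: DF={B1,B5,B6}
  B5: DF=∅
  B6: DF=∅

φ for m: defs {B0,B1,B5,B6}
  DF⁺ = {B1,B3}

Answer: ["B1", "B3"]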